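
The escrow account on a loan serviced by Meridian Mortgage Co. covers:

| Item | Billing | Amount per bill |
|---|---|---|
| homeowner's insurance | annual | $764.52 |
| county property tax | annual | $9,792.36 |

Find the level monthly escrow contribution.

Homeowner's insurance = $764.52/yr
County property tax = $9,792.36/yr
Total per year = $764.52 + $9,792.36 = $10,556.88
Base monthly escrow = $10,556.88 ÷ 12 = $879.74

$879.74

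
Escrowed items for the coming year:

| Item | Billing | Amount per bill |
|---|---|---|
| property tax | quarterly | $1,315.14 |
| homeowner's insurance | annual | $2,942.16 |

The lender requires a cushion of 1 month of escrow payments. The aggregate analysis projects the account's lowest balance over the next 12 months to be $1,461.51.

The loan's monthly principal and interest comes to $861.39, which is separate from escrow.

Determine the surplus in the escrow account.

$777.95

Property tax — $1,315.14 × 4 = $5,260.56 annually
Homeowner's insurance — $2,942.16 annually
Total annual escrow = $5,260.56 + $2,942.16 = $8,202.72
Per month = $8,202.72 ÷ 12 = $683.56
Required reserve = 1 × $683.56 = $683.56
Surplus = $1,461.51 − $683.56 = $777.95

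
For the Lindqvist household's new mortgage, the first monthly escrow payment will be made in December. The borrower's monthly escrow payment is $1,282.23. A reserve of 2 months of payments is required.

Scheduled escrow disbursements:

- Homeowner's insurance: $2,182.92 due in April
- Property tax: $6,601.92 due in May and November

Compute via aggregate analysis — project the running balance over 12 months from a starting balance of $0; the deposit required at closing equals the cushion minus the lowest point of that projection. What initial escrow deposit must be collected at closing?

Cushion = 2 × $1,282.23 = $2,564.46
Trial balance (start $0, +$1,282.23 each month, − disbursements):
  Dec: +$1,282.23 → $1,282.23
  Jan: +$1,282.23 → $2,564.46
  Feb: +$1,282.23 → $3,846.69
  Mar: +$1,282.23 → $5,128.92
  Apr: +$1,282.23 − $2,182.92 → $4,228.23
  May: +$1,282.23 − $6,601.92 → -$1,091.46
  Jun: +$1,282.23 → $190.77
  Jul: +$1,282.23 → $1,473.00
  Aug: +$1,282.23 → $2,755.23
  Sep: +$1,282.23 → $4,037.46
  Oct: +$1,282.23 → $5,319.69
  Nov: +$1,282.23 − $6,601.92 → $0.00
Lowest trial balance = -$1,091.46 (May)
Initial deposit = cushion − low point = $2,564.46 − (-$1,091.46) = $3,655.92

$3,655.92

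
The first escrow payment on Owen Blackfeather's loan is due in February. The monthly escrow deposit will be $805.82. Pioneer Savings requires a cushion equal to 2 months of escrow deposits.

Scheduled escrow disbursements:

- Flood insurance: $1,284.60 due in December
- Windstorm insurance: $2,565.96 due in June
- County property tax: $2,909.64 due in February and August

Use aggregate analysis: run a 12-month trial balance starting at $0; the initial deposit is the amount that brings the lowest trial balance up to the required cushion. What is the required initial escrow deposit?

Cushion = 2 × $805.82 = $1,611.64
Trial balance (start $0, +$805.82 each month, − disbursements):
  Feb: +$805.82 − $2,909.64 → -$2,103.82
  Mar: +$805.82 → -$1,298.00
  Apr: +$805.82 → -$492.18
  May: +$805.82 → $313.64
  Jun: +$805.82 − $2,565.96 → -$1,446.50
  Jul: +$805.82 → -$640.68
  Aug: +$805.82 − $2,909.64 → -$2,744.50
  Sep: +$805.82 → -$1,938.68
  Oct: +$805.82 → -$1,132.86
  Nov: +$805.82 → -$327.04
  Dec: +$805.82 − $1,284.60 → -$805.82
  Jan: +$805.82 → $0.00
Lowest trial balance = -$2,744.50 (Aug)
Initial deposit = cushion − low point = $1,611.64 − (-$2,744.50) = $4,356.14

$4,356.14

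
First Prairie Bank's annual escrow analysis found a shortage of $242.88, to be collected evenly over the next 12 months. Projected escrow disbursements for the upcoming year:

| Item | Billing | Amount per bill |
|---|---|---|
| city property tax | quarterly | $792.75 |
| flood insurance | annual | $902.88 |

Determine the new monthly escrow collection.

City property tax = $792.75 × 4 = $3,171.00 per year
Flood insurance = $902.88 per year
Total per year = $3,171.00 + $902.88 = $4,073.88
Base monthly escrow = $4,073.88 ÷ 12 = $339.49
Shortage spread = $242.88 ÷ 12 = $20.24/mo
Adjusted monthly = $339.49 + $20.24 = $359.73

$359.73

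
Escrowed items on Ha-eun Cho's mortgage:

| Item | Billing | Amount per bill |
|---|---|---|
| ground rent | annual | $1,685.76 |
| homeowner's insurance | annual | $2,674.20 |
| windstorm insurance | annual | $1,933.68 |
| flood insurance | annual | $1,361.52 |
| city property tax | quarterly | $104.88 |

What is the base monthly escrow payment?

$672.89

Ground rent = $1,685.76/yr
Homeowner's insurance = $2,674.20/yr
Windstorm insurance = $1,933.68/yr
Flood insurance = $1,361.52/yr
City property tax = $104.88 × 4 = $419.52/yr
Yearly total = $8,074.68
Monthly escrow = $8,074.68 / 12 = $672.89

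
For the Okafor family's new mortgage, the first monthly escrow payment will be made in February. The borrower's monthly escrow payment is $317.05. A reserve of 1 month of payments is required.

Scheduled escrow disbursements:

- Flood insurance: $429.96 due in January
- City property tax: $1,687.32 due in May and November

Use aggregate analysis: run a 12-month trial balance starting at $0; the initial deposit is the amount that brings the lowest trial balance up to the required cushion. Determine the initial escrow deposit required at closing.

$736.17

Cushion = 1 × $317.05 = $317.05
Trial balance (start $0, +$317.05 each month, − disbursements):
  Feb: +$317.05 → $317.05
  Mar: +$317.05 → $634.10
  Apr: +$317.05 → $951.15
  May: +$317.05 − $1,687.32 → -$419.12
  Jun: +$317.05 → -$102.07
  Jul: +$317.05 → $214.98
  Aug: +$317.05 → $532.03
  Sep: +$317.05 → $849.08
  Oct: +$317.05 → $1,166.13
  Nov: +$317.05 − $1,687.32 → -$204.14
  Dec: +$317.05 → $112.91
  Jan: +$317.05 − $429.96 → $0.00
Lowest trial balance = -$419.12 (May)
Initial deposit = cushion − low point = $317.05 − (-$419.12) = $736.17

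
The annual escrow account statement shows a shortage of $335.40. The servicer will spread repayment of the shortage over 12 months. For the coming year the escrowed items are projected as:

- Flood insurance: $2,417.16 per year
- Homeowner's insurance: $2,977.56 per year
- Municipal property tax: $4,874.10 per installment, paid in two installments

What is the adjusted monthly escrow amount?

$1,289.86

Flood insurance — $2,417.16 annually
Homeowner's insurance — $2,977.56 annually
Municipal property tax — $4,874.10 × 2 = $9,748.20 annually
Total per year = $2,417.16 + $2,977.56 + $9,748.20 = $15,142.92
Per month = $15,142.92 ÷ 12 = $1,261.91
Monthly shortage recovery: $335.40 / 12 = $27.95
Adjusted monthly = $1,261.91 + $27.95 = $1,289.86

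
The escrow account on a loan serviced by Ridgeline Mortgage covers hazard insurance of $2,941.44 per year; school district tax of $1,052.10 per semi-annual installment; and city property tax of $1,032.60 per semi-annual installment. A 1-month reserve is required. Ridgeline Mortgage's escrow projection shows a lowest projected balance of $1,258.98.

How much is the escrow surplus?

Hazard insurance — $2,941.44 per year
School district tax — $1,052.10 × 2 = $2,104.20 per year
City property tax — $1,032.60 × 2 = $2,065.20 per year
Combined annual = $2,941.44 + $2,104.20 + $2,065.20 = $7,110.84
Per month = $7,110.84 / 12 = $592.57
Required reserve = 1 × $592.57 = $592.57
Excess over cushion: $1,258.98 − $592.57 = $666.41

$666.41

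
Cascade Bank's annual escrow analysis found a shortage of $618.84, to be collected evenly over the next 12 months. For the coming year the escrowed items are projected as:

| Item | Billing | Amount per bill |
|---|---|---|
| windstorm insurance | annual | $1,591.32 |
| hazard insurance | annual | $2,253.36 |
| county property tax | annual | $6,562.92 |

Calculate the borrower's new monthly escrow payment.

Windstorm insurance = $1,591.32
Hazard insurance = $2,253.36
County property tax = $6,562.92
Annual escrow total = $10,407.60
Per month = $10,407.60 ÷ 12 = $867.30
Shortage spread = $618.84 / 12 = $51.57/mo
New monthly escrow = $867.30 + $51.57 = $918.87

$918.87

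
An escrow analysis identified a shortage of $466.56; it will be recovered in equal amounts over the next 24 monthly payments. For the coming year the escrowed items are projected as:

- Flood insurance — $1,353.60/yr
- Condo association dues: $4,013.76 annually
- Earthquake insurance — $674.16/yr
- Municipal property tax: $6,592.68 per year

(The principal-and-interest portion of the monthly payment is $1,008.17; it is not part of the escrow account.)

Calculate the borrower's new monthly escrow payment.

$1,072.29

Flood insurance — $1,353.60
Condo association dues — $4,013.76
Earthquake insurance — $674.16
Municipal property tax — $6,592.68
Annual escrow total = $1,353.60 + $4,013.76 + $674.16 + $6,592.68 = $12,634.20
Monthly = $12,634.20 / 12 = $1,052.85
Monthly shortage recovery: $466.56 ÷ 24 = $19.44
New monthly escrow = $1,052.85 + $19.44 = $1,072.29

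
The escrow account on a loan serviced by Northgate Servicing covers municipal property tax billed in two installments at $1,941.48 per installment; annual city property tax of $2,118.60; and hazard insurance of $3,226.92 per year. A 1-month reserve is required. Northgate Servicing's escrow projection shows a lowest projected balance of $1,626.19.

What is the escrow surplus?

$857.15

Municipal property tax — $1,941.48 × 2 = $3,882.96 per year
City property tax — $2,118.60 per year
Hazard insurance — $3,226.92 per year
Yearly total = $9,228.48
Monthly = $9,228.48 / 12 = $769.04
Required reserve = 1 × $769.04 = $769.04
Surplus = $1,626.19 − $769.04 = $857.15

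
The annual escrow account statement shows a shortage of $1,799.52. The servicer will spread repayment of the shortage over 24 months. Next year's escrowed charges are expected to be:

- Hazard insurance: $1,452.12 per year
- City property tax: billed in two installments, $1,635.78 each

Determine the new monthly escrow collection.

$468.62

Hazard insurance: $1,452.12 annually
City property tax: $1,635.78 × 2 = $3,271.56 annually
Combined annual = $1,452.12 + $3,271.56 = $4,723.68
Base monthly escrow = $4,723.68 / 12 = $393.64
Monthly shortage recovery: $1,799.52 ÷ 24 = $74.98
Adjusted monthly = $393.64 + $74.98 = $468.62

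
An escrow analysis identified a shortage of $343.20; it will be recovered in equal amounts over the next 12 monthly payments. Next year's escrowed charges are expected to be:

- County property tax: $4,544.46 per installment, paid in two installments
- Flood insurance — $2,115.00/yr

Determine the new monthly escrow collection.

$962.26

County property tax: $4,544.46 × 2 = $9,088.92/yr
Flood insurance: $2,115.00/yr
Total per year = $9,088.92 + $2,115.00 = $11,203.92
Per month = $11,203.92 ÷ 12 = $933.66
Shortage per month = $343.20 / 12 = $28.60
New monthly escrow = $933.66 + $28.60 = $962.26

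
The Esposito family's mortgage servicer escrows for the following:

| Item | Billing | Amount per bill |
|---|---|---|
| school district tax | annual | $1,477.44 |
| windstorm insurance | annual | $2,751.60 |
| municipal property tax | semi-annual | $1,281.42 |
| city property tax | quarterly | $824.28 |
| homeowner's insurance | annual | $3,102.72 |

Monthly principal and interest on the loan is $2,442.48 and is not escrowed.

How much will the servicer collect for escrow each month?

$1,099.31

School district tax — $1,477.44/yr
Windstorm insurance — $2,751.60/yr
Municipal property tax — $1,281.42 × 2 = $2,562.84/yr
City property tax — $824.28 × 4 = $3,297.12/yr
Homeowner's insurance — $3,102.72/yr
Yearly total = $1,477.44 + $2,751.60 + $2,562.84 + $3,297.12 + $3,102.72 = $13,191.72
Monthly = $13,191.72 ÷ 12 = $1,099.31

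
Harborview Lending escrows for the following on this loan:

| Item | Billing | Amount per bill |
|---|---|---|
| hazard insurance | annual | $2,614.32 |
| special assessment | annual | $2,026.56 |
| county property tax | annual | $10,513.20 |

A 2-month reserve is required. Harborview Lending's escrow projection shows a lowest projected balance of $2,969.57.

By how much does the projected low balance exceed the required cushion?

Hazard insurance: $2,614.32 per year
Special assessment: $2,026.56 per year
County property tax: $10,513.20 per year
Total per year = $2,614.32 + $2,026.56 + $10,513.20 = $15,154.08
Monthly = $15,154.08 / 12 = $1,262.84
Required cushion = 2 × $1,262.84 = $2,525.68
Surplus = $2,969.57 − $2,525.68 = $443.89

$443.89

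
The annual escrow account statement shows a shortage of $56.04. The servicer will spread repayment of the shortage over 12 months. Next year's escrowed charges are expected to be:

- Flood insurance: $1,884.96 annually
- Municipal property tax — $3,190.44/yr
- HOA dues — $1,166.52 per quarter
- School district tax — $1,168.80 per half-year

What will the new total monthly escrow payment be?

$1,011.26

Flood insurance — $1,884.96/yr
Municipal property tax — $3,190.44/yr
HOA dues — $1,166.52 × 4 = $4,666.08/yr
School district tax — $1,168.80 × 2 = $2,337.60/yr
Yearly total = $1,884.96 + $3,190.44 + $4,666.08 + $2,337.60 = $12,079.08
Per month = $12,079.08 / 12 = $1,006.59
Shortage per month = $56.04 / 12 = $4.67
Adjusted monthly = $1,006.59 + $4.67 = $1,011.26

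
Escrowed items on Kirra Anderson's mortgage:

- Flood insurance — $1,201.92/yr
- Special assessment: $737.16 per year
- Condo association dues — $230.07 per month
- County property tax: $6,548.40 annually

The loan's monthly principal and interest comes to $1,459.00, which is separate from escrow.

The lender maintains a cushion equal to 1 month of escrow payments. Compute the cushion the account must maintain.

$937.36

Flood insurance: $1,201.92
Special assessment: $737.16
Condo association dues: $230.07 × 12 = $2,760.84
County property tax: $6,548.40
Yearly total = $1,201.92 + $737.16 + $2,760.84 + $6,548.40 = $11,248.32
Monthly escrow = $11,248.32 ÷ 12 = $937.36
Cushion = 1 × $937.36 = $937.36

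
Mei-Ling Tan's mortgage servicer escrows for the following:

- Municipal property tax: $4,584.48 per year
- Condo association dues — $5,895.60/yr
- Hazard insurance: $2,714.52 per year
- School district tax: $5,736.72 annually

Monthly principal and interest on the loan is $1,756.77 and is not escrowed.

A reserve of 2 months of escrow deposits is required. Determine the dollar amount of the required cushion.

Municipal property tax: $4,584.48/yr
Condo association dues: $5,895.60/yr
Hazard insurance: $2,714.52/yr
School district tax: $5,736.72/yr
Yearly total = $18,931.32
Monthly escrow = $18,931.32 ÷ 12 = $1,577.61
Required cushion = 2 × $1,577.61 = $3,155.22

$3,155.22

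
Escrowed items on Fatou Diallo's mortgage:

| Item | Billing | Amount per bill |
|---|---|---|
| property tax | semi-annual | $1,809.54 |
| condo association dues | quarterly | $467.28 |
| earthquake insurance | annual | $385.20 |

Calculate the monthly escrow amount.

$489.45

Property tax — $1,809.54 × 2 = $3,619.08
Condo association dues — $467.28 × 4 = $1,869.12
Earthquake insurance — $385.20
Total per year = $5,873.40
Monthly = $5,873.40 / 12 = $489.45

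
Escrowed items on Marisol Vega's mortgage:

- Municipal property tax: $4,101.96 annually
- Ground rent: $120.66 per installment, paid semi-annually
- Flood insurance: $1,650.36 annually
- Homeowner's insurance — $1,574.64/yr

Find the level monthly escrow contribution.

Municipal property tax = $4,101.96 annually
Ground rent = $120.66 × 2 = $241.32 annually
Flood insurance = $1,650.36 annually
Homeowner's insurance = $1,574.64 annually
Combined annual = $7,568.28
Base monthly escrow = $7,568.28 / 12 = $630.69

$630.69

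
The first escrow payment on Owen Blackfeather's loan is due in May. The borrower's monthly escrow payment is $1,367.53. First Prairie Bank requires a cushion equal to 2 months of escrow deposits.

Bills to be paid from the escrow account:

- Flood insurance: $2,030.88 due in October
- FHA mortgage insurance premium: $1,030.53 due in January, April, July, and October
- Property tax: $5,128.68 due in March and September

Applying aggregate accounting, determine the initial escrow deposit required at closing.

$3,750.50

Cushion = 2 × $1,367.53 = $2,735.06
Trial balance (start $0, +$1,367.53 each month, − disbursements):
  May: +$1,367.53 → $1,367.53
  Jun: +$1,367.53 → $2,735.06
  Jul: +$1,367.53 − $1,030.53 → $3,072.06
  Aug: +$1,367.53 → $4,439.59
  Sep: +$1,367.53 − $5,128.68 → $678.44
  Oct: +$1,367.53 − $3,061.41 → -$1,015.44
  Nov: +$1,367.53 → $352.09
  Dec: +$1,367.53 → $1,719.62
  Jan: +$1,367.53 − $1,030.53 → $2,056.62
  Feb: +$1,367.53 → $3,424.15
  Mar: +$1,367.53 − $5,128.68 → -$337.00
  Apr: +$1,367.53 − $1,030.53 → $0.00
Lowest trial balance = -$1,015.44 (Oct)
Initial deposit = cushion − low point = $2,735.06 − (-$1,015.44) = $3,750.50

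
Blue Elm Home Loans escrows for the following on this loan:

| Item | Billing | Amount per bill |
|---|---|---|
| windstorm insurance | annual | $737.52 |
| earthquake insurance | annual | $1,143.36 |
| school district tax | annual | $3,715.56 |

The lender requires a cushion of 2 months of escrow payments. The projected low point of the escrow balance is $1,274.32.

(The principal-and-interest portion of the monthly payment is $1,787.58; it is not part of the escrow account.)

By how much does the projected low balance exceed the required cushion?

Windstorm insurance — $737.52 per year
Earthquake insurance — $1,143.36 per year
School district tax — $3,715.56 per year
Total annual escrow = $5,596.44
Base monthly escrow = $5,596.44 ÷ 12 = $466.37
Required reserve = 2 × $466.37 = $932.74
Surplus = $1,274.32 − $932.74 = $341.58

$341.58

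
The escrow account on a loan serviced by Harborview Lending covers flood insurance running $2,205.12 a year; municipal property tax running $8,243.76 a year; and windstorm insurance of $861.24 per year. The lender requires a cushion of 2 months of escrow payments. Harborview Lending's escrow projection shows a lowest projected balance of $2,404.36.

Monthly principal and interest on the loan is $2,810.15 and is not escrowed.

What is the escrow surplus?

Flood insurance: $2,205.12 annually
Municipal property tax: $8,243.76 annually
Windstorm insurance: $861.24 annually
Total annual escrow = $2,205.12 + $8,243.76 + $861.24 = $11,310.12
Base monthly escrow = $11,310.12 / 12 = $942.51
Cushion = 2 × $942.51 = $1,885.02
Excess over cushion: $2,404.36 − $1,885.02 = $519.34

$519.34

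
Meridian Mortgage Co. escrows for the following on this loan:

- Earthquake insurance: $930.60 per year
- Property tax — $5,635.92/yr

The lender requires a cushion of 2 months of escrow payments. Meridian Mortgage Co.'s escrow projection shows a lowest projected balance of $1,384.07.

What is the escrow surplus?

$289.65

Earthquake insurance = $930.60
Property tax = $5,635.92
Combined annual = $930.60 + $5,635.92 = $6,566.52
Monthly = $6,566.52 ÷ 12 = $547.21
Cushion = 2 × $547.21 = $1,094.42
Surplus = $1,384.07 − $1,094.42 = $289.65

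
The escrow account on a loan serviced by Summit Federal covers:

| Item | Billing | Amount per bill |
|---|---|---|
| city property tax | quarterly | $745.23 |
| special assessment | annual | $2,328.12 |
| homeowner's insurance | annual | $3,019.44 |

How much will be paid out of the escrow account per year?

City property tax: $745.23 × 4 = $2,980.92 per year
Special assessment: $2,328.12 per year
Homeowner's insurance: $3,019.44 per year
Combined annual = $2,980.92 + $2,328.12 + $3,019.44 = $8,328.48

$8,328.48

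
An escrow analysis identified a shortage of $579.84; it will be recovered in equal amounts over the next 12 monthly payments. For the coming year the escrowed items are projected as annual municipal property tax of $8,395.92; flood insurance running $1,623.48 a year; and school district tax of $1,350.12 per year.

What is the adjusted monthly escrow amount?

$995.78

Municipal property tax: $8,395.92/yr
Flood insurance: $1,623.48/yr
School district tax: $1,350.12/yr
Combined annual = $11,369.52
Base monthly escrow = $11,369.52 ÷ 12 = $947.46
Monthly shortage recovery: $579.84 / 12 = $48.32
New monthly escrow = $947.46 + $48.32 = $995.78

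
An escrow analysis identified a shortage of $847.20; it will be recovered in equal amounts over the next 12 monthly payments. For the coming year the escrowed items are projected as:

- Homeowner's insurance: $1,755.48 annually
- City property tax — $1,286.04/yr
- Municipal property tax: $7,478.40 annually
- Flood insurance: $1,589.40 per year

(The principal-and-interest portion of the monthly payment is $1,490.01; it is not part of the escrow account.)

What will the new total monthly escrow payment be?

Homeowner's insurance: $1,755.48 annually
City property tax: $1,286.04 annually
Municipal property tax: $7,478.40 annually
Flood insurance: $1,589.40 annually
Combined annual = $1,755.48 + $1,286.04 + $7,478.40 + $1,589.40 = $12,109.32
Per month = $12,109.32 / 12 = $1,009.11
Shortage per month = $847.20 / 12 = $70.60
Adjusted monthly = $1,009.11 + $70.60 = $1,079.71

$1,079.71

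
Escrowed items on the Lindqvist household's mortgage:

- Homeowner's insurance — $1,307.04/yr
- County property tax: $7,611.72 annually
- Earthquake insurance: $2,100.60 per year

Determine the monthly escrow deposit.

Homeowner's insurance — $1,307.04/yr
County property tax — $7,611.72/yr
Earthquake insurance — $2,100.60/yr
Annual escrow total = $1,307.04 + $7,611.72 + $2,100.60 = $11,019.36
Monthly escrow = $11,019.36 ÷ 12 = $918.28

$918.28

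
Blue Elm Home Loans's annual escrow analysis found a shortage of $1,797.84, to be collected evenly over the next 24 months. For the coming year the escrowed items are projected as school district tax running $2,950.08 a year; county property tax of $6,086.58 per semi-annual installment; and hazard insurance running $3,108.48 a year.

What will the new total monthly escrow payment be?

$1,594.22

School district tax: $2,950.08 annually
County property tax: $6,086.58 × 2 = $12,173.16 annually
Hazard insurance: $3,108.48 annually
Total per year = $18,231.72
Monthly = $18,231.72 / 12 = $1,519.31
Shortage spread = $1,797.84 ÷ 24 = $74.91/mo
Adjusted monthly = $1,519.31 + $74.91 = $1,594.22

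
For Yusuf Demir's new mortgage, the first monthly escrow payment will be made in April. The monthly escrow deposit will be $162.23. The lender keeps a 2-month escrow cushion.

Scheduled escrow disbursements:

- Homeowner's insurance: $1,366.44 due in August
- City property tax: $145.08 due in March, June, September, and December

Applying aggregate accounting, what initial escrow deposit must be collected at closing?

$1,024.83

Cushion = 2 × $162.23 = $324.46
Trial balance (start $0, +$162.23 each month, − disbursements):
  Apr: +$162.23 → $162.23
  May: +$162.23 → $324.46
  Jun: +$162.23 − $145.08 → $341.61
  Jul: +$162.23 → $503.84
  Aug: +$162.23 − $1,366.44 → -$700.37
  Sep: +$162.23 − $145.08 → -$683.22
  Oct: +$162.23 → -$520.99
  Nov: +$162.23 → -$358.76
  Dec: +$162.23 − $145.08 → -$341.61
  Jan: +$162.23 → -$179.38
  Feb: +$162.23 → -$17.15
  Mar: +$162.23 − $145.08 → $0.00
Lowest trial balance = -$700.37 (Aug)
Initial deposit = cushion − low point = $324.46 − (-$700.37) = $1,024.83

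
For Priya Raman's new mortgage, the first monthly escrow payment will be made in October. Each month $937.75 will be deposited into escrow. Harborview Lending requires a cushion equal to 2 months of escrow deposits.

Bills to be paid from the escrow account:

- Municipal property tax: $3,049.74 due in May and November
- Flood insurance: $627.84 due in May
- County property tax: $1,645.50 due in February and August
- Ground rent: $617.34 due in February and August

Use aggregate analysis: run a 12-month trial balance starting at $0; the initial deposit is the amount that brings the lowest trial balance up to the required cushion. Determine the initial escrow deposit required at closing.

$3,363.66

Cushion = 2 × $937.75 = $1,875.50
Trial balance (start $0, +$937.75 each month, − disbursements):
  Oct: +$937.75 → $937.75
  Nov: +$937.75 − $3,049.74 → -$1,174.24
  Dec: +$937.75 → -$236.49
  Jan: +$937.75 → $701.26
  Feb: +$937.75 − $2,262.84 → -$623.83
  Mar: +$937.75 → $313.92
  Apr: +$937.75 → $1,251.67
  May: +$937.75 − $3,677.58 → -$1,488.16
  Jun: +$937.75 → -$550.41
  Jul: +$937.75 → $387.34
  Aug: +$937.75 − $2,262.84 → -$937.75
  Sep: +$937.75 → $0.00
Lowest trial balance = -$1,488.16 (May)
Initial deposit = cushion − low point = $1,875.50 − (-$1,488.16) = $3,363.66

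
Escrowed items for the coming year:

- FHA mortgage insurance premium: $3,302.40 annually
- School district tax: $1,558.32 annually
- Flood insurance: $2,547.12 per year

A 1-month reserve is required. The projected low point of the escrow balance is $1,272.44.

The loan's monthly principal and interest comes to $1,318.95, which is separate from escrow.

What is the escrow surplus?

FHA mortgage insurance premium = $3,302.40 annually
School district tax = $1,558.32 annually
Flood insurance = $2,547.12 annually
Annual escrow total = $3,302.40 + $1,558.32 + $2,547.12 = $7,407.84
Per month = $7,407.84 / 12 = $617.32
Cushion = 1 × $617.32 = $617.32
Surplus = $1,272.44 − $617.32 = $655.12

$655.12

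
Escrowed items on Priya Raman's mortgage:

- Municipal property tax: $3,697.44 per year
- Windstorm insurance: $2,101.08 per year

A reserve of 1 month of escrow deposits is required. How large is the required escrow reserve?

Municipal property tax = $3,697.44 annually
Windstorm insurance = $2,101.08 annually
Total annual escrow = $5,798.52
Monthly = $5,798.52 / 12 = $483.21
Required cushion = 1 × $483.21 = $483.21

$483.21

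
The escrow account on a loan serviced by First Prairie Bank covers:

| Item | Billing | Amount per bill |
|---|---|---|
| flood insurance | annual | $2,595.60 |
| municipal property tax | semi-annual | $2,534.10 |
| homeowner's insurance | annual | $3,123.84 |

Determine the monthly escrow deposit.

$898.97

Flood insurance: $2,595.60
Municipal property tax: $2,534.10 × 2 = $5,068.20
Homeowner's insurance: $3,123.84
Total annual escrow = $10,787.64
Monthly = $10,787.64 / 12 = $898.97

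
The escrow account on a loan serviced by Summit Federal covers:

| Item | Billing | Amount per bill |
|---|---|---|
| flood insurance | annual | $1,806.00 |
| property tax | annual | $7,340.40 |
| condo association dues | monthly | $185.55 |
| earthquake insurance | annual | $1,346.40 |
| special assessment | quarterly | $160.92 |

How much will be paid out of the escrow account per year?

$13,363.08

Flood insurance — $1,806.00
Property tax — $7,340.40
Condo association dues — $185.55 × 12 = $2,226.60
Earthquake insurance — $1,346.40
Special assessment — $160.92 × 4 = $643.68
Annual escrow total = $1,806.00 + $7,340.40 + $2,226.60 + $1,346.40 + $643.68 = $13,363.08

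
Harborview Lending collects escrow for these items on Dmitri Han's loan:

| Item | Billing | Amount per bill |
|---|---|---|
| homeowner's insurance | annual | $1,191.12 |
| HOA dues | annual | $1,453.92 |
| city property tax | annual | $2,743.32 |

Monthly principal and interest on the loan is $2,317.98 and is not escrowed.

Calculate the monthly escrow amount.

$449.03

Homeowner's insurance: $1,191.12 per year
HOA dues: $1,453.92 per year
City property tax: $2,743.32 per year
Yearly total = $1,191.12 + $1,453.92 + $2,743.32 = $5,388.36
Monthly = $5,388.36 ÷ 12 = $449.03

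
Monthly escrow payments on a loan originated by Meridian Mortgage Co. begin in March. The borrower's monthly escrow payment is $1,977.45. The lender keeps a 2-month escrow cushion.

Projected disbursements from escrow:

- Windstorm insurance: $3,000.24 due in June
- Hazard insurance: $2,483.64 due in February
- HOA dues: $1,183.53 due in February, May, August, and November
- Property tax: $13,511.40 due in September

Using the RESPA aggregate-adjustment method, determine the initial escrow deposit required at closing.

Cushion = 2 × $1,977.45 = $3,954.90
Trial balance (start $0, +$1,977.45 each month, − disbursements):
  Mar: +$1,977.45 → $1,977.45
  Apr: +$1,977.45 → $3,954.90
  May: +$1,977.45 − $1,183.53 → $4,748.82
  Jun: +$1,977.45 − $3,000.24 → $3,726.03
  Jul: +$1,977.45 → $5,703.48
  Aug: +$1,977.45 − $1,183.53 → $6,497.40
  Sep: +$1,977.45 − $13,511.40 → -$5,036.55
  Oct: +$1,977.45 → -$3,059.10
  Nov: +$1,977.45 − $1,183.53 → -$2,265.18
  Dec: +$1,977.45 → -$287.73
  Jan: +$1,977.45 → $1,689.72
  Feb: +$1,977.45 − $3,667.17 → $0.00
Lowest trial balance = -$5,036.55 (Sep)
Initial deposit = cushion − low point = $3,954.90 − (-$5,036.55) = $8,991.45

$8,991.45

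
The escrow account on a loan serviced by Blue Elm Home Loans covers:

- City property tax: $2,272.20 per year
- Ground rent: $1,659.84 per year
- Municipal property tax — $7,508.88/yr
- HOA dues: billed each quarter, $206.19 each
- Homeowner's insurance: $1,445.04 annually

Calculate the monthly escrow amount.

$1,142.56

City property tax = $2,272.20 per year
Ground rent = $1,659.84 per year
Municipal property tax = $7,508.88 per year
HOA dues = $206.19 × 4 = $824.76 per year
Homeowner's insurance = $1,445.04 per year
Total annual escrow = $2,272.20 + $1,659.84 + $7,508.88 + $824.76 + $1,445.04 = $13,710.72
Per month = $13,710.72 / 12 = $1,142.56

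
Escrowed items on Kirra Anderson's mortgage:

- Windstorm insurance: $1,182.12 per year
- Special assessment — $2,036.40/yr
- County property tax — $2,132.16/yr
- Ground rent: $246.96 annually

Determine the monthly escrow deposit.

Windstorm insurance: $1,182.12 per year
Special assessment: $2,036.40 per year
County property tax: $2,132.16 per year
Ground rent: $246.96 per year
Annual escrow total = $1,182.12 + $2,036.40 + $2,132.16 + $246.96 = $5,597.64
Per month = $5,597.64 ÷ 12 = $466.47

$466.47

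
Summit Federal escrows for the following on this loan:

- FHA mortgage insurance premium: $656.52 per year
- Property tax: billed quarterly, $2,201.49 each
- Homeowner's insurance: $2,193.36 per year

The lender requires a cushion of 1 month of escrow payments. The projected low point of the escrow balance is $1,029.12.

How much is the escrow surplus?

$57.80

FHA mortgage insurance premium: $656.52
Property tax: $2,201.49 × 4 = $8,805.96
Homeowner's insurance: $2,193.36
Yearly total = $656.52 + $8,805.96 + $2,193.36 = $11,655.84
Per month = $11,655.84 / 12 = $971.32
Required reserve = 1 × $971.32 = $971.32
Excess over cushion: $1,029.12 − $971.32 = $57.80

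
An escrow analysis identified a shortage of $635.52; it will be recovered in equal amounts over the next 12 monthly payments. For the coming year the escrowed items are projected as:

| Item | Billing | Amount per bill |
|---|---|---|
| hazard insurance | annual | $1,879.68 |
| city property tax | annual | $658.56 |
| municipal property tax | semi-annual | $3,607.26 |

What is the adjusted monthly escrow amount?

Hazard insurance = $1,879.68 annually
City property tax = $658.56 annually
Municipal property tax = $3,607.26 × 2 = $7,214.52 annually
Total annual escrow = $1,879.68 + $658.56 + $7,214.52 = $9,752.76
Monthly escrow = $9,752.76 / 12 = $812.73
Shortage spread = $635.52 ÷ 12 = $52.96/mo
New monthly escrow = $812.73 + $52.96 = $865.69

$865.69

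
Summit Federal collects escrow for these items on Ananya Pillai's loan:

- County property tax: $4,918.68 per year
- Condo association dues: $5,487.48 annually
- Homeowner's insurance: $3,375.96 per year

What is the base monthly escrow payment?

County property tax — $4,918.68 per year
Condo association dues — $5,487.48 per year
Homeowner's insurance — $3,375.96 per year
Total per year = $4,918.68 + $5,487.48 + $3,375.96 = $13,782.12
Monthly escrow = $13,782.12 ÷ 12 = $1,148.51

$1,148.51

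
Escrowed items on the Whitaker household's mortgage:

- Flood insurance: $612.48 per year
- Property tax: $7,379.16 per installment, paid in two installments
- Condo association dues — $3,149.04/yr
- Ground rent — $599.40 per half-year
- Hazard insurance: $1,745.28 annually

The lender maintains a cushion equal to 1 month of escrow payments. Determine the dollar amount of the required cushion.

$1,788.66

Flood insurance — $612.48 annually
Property tax — $7,379.16 × 2 = $14,758.32 annually
Condo association dues — $3,149.04 annually
Ground rent — $599.40 × 2 = $1,198.80 annually
Hazard insurance — $1,745.28 annually
Total annual escrow = $21,463.92
Per month = $21,463.92 ÷ 12 = $1,788.66
Required cushion = 1 × $1,788.66 = $1,788.66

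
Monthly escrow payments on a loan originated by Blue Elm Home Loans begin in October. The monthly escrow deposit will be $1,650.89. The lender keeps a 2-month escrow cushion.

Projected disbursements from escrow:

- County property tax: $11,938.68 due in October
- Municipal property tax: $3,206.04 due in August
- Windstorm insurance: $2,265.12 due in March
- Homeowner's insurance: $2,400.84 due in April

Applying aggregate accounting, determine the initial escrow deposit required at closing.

$13,589.57

Cushion = 2 × $1,650.89 = $3,301.78
Trial balance (start $0, +$1,650.89 each month, − disbursements):
  Oct: +$1,650.89 − $11,938.68 → -$10,287.79
  Nov: +$1,650.89 → -$8,636.90
  Dec: +$1,650.89 → -$6,986.01
  Jan: +$1,650.89 → -$5,335.12
  Feb: +$1,650.89 → -$3,684.23
  Mar: +$1,650.89 − $2,265.12 → -$4,298.46
  Apr: +$1,650.89 − $2,400.84 → -$5,048.41
  May: +$1,650.89 → -$3,397.52
  Jun: +$1,650.89 → -$1,746.63
  Jul: +$1,650.89 → -$95.74
  Aug: +$1,650.89 − $3,206.04 → -$1,650.89
  Sep: +$1,650.89 → $0.00
Lowest trial balance = -$10,287.79 (Oct)
Initial deposit = cushion − low point = $3,301.78 − (-$10,287.79) = $13,589.57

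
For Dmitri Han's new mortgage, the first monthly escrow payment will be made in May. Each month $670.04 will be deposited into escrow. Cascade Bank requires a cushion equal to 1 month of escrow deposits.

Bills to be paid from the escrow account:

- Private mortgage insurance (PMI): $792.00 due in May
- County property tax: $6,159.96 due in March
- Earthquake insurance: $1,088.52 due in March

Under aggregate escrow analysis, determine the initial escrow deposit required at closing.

Cushion = 1 × $670.04 = $670.04
Trial balance (start $0, +$670.04 each month, − disbursements):
  May: +$670.04 − $792.00 → -$121.96
  Jun: +$670.04 → $548.08
  Jul: +$670.04 → $1,218.12
  Aug: +$670.04 → $1,888.16
  Sep: +$670.04 → $2,558.20
  Oct: +$670.04 → $3,228.24
  Nov: +$670.04 → $3,898.28
  Dec: +$670.04 → $4,568.32
  Jan: +$670.04 → $5,238.36
  Feb: +$670.04 → $5,908.40
  Mar: +$670.04 − $7,248.48 → -$670.04
  Apr: +$670.04 → $0.00
Lowest trial balance = -$670.04 (Mar)
Initial deposit = cushion − low point = $670.04 − (-$670.04) = $1,340.08

$1,340.08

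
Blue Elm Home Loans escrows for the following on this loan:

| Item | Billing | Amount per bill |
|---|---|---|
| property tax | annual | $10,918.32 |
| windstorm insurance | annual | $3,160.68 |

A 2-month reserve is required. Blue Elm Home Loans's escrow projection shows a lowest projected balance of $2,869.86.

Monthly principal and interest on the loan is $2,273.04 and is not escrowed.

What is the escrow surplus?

Property tax: $10,918.32 annually
Windstorm insurance: $3,160.68 annually
Annual escrow total = $10,918.32 + $3,160.68 = $14,079.00
Monthly escrow = $14,079.00 ÷ 12 = $1,173.25
Cushion = 2 × $1,173.25 = $2,346.50
Surplus = $2,869.86 − $2,346.50 = $523.36

$523.36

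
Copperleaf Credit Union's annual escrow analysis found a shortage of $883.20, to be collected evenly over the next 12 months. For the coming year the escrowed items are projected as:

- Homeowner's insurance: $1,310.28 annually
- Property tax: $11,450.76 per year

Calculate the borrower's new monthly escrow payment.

$1,137.02

Homeowner's insurance: $1,310.28/yr
Property tax: $11,450.76/yr
Combined annual = $1,310.28 + $11,450.76 = $12,761.04
Monthly = $12,761.04 ÷ 12 = $1,063.42
Shortage spread = $883.20 / 12 = $73.60/mo
New monthly escrow = $1,063.42 + $73.60 = $1,137.02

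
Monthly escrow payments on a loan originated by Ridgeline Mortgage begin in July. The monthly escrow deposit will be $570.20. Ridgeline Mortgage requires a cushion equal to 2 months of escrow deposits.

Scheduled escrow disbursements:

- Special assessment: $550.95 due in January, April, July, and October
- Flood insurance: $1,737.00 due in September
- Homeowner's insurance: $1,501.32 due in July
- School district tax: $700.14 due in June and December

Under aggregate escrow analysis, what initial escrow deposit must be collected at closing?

Cushion = 2 × $570.20 = $1,140.40
Trial balance (start $0, +$570.20 each month, − disbursements):
  Jul: +$570.20 − $2,052.27 → -$1,482.07
  Aug: +$570.20 → -$911.87
  Sep: +$570.20 − $1,737.00 → -$2,078.67
  Oct: +$570.20 − $550.95 → -$2,059.42
  Nov: +$570.20 → -$1,489.22
  Dec: +$570.20 − $700.14 → -$1,619.16
  Jan: +$570.20 − $550.95 → -$1,599.91
  Feb: +$570.20 → -$1,029.71
  Mar: +$570.20 → -$459.51
  Apr: +$570.20 − $550.95 → -$440.26
  May: +$570.20 → $129.94
  Jun: +$570.20 − $700.14 → $0.00
Lowest trial balance = -$2,078.67 (Sep)
Initial deposit = cushion − low point = $1,140.40 − (-$2,078.67) = $3,219.07

$3,219.07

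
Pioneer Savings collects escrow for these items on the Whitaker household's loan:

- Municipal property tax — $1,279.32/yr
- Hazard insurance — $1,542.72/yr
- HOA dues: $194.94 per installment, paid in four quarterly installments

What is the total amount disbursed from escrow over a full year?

$3,601.80

Municipal property tax = $1,279.32
Hazard insurance = $1,542.72
HOA dues = $194.94 × 4 = $779.76
Total per year = $3,601.80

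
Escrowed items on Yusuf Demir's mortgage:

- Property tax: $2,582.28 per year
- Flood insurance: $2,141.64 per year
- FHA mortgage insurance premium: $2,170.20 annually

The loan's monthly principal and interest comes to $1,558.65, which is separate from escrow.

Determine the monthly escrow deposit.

Property tax = $2,582.28 annually
Flood insurance = $2,141.64 annually
FHA mortgage insurance premium = $2,170.20 annually
Combined annual = $2,582.28 + $2,141.64 + $2,170.20 = $6,894.12
Monthly escrow = $6,894.12 / 12 = $574.51

$574.51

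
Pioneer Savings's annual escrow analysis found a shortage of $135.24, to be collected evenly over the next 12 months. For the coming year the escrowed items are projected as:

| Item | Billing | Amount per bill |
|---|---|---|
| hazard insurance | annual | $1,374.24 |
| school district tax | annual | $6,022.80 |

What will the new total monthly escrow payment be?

Hazard insurance: $1,374.24 per year
School district tax: $6,022.80 per year
Total annual escrow = $1,374.24 + $6,022.80 = $7,397.04
Per month = $7,397.04 ÷ 12 = $616.42
Shortage per month = $135.24 ÷ 12 = $11.27
New monthly escrow = $616.42 + $11.27 = $627.69

$627.69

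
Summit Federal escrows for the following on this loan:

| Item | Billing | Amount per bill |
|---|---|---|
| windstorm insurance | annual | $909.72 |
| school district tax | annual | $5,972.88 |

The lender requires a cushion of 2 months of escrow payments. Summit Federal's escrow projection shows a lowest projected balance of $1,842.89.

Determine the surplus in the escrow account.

$695.79

Windstorm insurance: $909.72 annually
School district tax: $5,972.88 annually
Total annual escrow = $6,882.60
Per month = $6,882.60 ÷ 12 = $573.55
Required reserve = 2 × $573.55 = $1,147.10
Surplus = $1,842.89 − $1,147.10 = $695.79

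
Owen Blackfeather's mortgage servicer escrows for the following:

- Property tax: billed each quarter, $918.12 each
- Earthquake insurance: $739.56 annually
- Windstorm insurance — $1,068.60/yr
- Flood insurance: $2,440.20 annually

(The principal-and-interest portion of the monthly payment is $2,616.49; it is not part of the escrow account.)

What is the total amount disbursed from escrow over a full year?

$7,920.84

Property tax = $918.12 × 4 = $3,672.48 annually
Earthquake insurance = $739.56 annually
Windstorm insurance = $1,068.60 annually
Flood insurance = $2,440.20 annually
Combined annual = $3,672.48 + $739.56 + $1,068.60 + $2,440.20 = $7,920.84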